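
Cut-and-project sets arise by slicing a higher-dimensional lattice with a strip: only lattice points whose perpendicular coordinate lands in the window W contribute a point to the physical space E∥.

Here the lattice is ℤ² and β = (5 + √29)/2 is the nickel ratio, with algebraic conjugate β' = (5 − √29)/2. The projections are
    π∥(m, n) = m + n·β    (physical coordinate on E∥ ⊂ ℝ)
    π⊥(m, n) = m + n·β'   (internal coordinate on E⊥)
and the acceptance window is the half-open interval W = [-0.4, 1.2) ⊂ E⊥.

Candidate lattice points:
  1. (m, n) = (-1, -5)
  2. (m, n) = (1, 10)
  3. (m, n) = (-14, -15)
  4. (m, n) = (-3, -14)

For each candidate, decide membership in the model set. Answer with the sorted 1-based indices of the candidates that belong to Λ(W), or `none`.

β' = (5−√29)/2 ≈ -0.19258.
[1] lift (-1,-5): star map gives -0.03709; window check -0.4 ≤ -0.03709 < 1.2 is true → IN Λ
[2] lift (1,10): star map gives -0.92582; window check -0.4 ≤ -0.92582 < 1.2 is false → out
[3] lift (-14,-15): star map gives -11.11126; window check -0.4 ≤ -11.11126 < 1.2 is false → out
[4] lift (-3,-14): star map gives -0.30385; window check -0.4 ≤ -0.30385 < 1.2 is true → IN Λ

1, 4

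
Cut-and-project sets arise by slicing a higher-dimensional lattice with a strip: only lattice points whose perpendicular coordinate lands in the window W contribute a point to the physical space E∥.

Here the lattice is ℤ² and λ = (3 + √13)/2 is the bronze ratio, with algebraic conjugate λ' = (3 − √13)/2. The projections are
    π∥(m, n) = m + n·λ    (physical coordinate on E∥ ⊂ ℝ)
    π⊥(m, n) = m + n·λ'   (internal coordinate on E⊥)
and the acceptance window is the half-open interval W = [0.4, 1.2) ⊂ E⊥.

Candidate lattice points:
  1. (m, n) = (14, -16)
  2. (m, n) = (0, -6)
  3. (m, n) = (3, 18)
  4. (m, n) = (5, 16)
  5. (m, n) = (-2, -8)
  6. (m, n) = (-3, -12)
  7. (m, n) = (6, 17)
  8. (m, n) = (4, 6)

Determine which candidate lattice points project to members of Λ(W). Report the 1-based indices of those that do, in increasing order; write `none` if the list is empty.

5, 6, 7

λ' = (3−√13)/2 ≈ -0.3028.
#1 (14,-16): internal coord 14 + (-16)·λ' = +18.8444; +18.8444 ∉ [0.4, 1.2) → out
#2 (0,-6): internal coord 0 + (-6)·λ' = +1.8167; +1.8167 ∉ [0.4, 1.2) → out
#3 (3,18): internal coord 3 + (18)·λ' = -2.4500; -2.4500 ∉ [0.4, 1.2) → out
#4 (5,16): internal coord 5 + (16)·λ' = +0.1556; +0.1556 ∉ [0.4, 1.2) → out
#5 (-2,-8): internal coord -2 + (-8)·λ' = +0.4222; +0.4222 ∈ [0.4, 1.2) → IN Λ
#6 (-3,-12): internal coord -3 + (-12)·λ' = +0.6333; +0.6333 ∈ [0.4, 1.2) → IN Λ
#7 (6,17): internal coord 6 + (17)·λ' = +0.8528; +0.8528 ∈ [0.4, 1.2) → IN Λ
#8 (4,6): internal coord 4 + (6)·λ' = +2.1833; +2.1833 ∉ [0.4, 1.2) → out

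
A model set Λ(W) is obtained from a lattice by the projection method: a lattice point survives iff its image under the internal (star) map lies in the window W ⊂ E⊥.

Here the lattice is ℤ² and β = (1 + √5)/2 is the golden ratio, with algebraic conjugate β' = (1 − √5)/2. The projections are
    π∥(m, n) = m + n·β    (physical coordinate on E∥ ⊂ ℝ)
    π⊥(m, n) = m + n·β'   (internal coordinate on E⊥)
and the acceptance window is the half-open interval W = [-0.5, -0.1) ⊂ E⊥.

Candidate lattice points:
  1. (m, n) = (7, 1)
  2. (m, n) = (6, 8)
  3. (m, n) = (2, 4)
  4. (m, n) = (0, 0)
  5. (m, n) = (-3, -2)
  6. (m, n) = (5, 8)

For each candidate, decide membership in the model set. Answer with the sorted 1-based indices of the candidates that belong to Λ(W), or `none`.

3

Compute β' = (1−√5)/2 = -0.6180, so π⊥(m,n) = m -0.6180·n.
#1 (7,1): internal coord 7 + (1)·β' = +6.3820; +6.3820 ∉ [-0.5, -0.1) → out
#2 (6,8): internal coord 6 + (8)·β' = +1.0557; +1.0557 ∉ [-0.5, -0.1) → out
#3 (2,4): internal coord 2 + (4)·β' = -0.4721; -0.4721 ∈ [-0.5, -0.1) → IN Λ
#4 (0,0): internal coord 0 + (0)·β' = +0.0000; +0.0000 ∉ [-0.5, -0.1) → out
#5 (-3,-2): internal coord -3 + (-2)·β' = -1.7639; -1.7639 ∉ [-0.5, -0.1) → out
#6 (5,8): internal coord 5 + (8)·β' = +0.0557; +0.0557 ∉ [-0.5, -0.1) → out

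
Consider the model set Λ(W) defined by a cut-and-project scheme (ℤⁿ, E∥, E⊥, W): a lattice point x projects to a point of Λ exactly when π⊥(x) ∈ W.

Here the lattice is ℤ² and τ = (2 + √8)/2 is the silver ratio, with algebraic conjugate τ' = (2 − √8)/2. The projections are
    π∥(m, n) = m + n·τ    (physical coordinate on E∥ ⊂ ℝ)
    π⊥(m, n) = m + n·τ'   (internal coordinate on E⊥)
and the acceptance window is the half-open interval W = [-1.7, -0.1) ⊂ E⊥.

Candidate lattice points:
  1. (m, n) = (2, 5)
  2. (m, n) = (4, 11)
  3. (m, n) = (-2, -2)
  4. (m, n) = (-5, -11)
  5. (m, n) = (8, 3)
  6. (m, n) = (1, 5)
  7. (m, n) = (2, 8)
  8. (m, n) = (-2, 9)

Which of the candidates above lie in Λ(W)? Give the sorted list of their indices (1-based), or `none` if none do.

Compute τ' = (2−√8)/2 = -0.414214, so π⊥(m,n) = m -0.414214·n.
candidate 1: (m,n)=(2,5) → π∥ = 2+5·τ ≈ 14.071068, π⊥ = 2+5·τ' ≈ -0.071068 ∉ [-1.7, -0.1) ⇒ out
candidate 2: (m,n)=(4,11) → π∥ = 4+11·τ ≈ 30.556349, π⊥ = 4+11·τ' ≈ -0.556349 ∈ [-1.7, -0.1) ⇒ IN Λ
candidate 3: (m,n)=(-2,-2) → π∥ = -2-2·τ ≈ -6.828427, π⊥ = -2-2·τ' ≈ -1.171573 ∈ [-1.7, -0.1) ⇒ IN Λ
candidate 4: (m,n)=(-5,-11) → π∥ = -5-11·τ ≈ -31.556349, π⊥ = -5-11·τ' ≈ -0.443651 ∈ [-1.7, -0.1) ⇒ IN Λ
candidate 5: (m,n)=(8,3) → π∥ = 8+3·τ ≈ 15.242641, π⊥ = 8+3·τ' ≈ 6.757359 ∉ [-1.7, -0.1) ⇒ out
candidate 6: (m,n)=(1,5) → π∥ = 1+5·τ ≈ 13.071068, π⊥ = 1+5·τ' ≈ -1.071068 ∈ [-1.7, -0.1) ⇒ IN Λ
candidate 7: (m,n)=(2,8) → π∥ = 2+8·τ ≈ 21.313708, π⊥ = 2+8·τ' ≈ -1.313708 ∈ [-1.7, -0.1) ⇒ IN Λ
candidate 8: (m,n)=(-2,9) → π∥ = -2+9·τ ≈ 19.727922, π⊥ = -2+9·τ' ≈ -5.727922 ∉ [-1.7, -0.1) ⇒ out

2, 3, 4, 6, 7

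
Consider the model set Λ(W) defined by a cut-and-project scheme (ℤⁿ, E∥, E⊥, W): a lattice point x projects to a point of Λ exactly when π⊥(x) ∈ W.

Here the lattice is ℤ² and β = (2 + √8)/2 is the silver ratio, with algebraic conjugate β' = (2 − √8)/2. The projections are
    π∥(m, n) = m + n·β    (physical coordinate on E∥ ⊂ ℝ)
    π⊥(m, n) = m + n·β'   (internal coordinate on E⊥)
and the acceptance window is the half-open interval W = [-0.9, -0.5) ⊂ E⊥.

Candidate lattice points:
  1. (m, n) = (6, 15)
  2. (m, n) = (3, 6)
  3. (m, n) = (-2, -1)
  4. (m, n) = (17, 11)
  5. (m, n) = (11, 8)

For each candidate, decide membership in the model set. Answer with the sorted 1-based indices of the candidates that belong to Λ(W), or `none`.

none

β' = (2−√8)/2 ≈ -0.414214.
[1] lift (6,15): star map gives -0.213203; window check -0.9 ≤ -0.213203 < -0.5 is false → out
[2] lift (3,6): star map gives 0.514719; window check -0.9 ≤ 0.514719 < -0.5 is false → out
[3] lift (-2,-1): star map gives -1.585786; window check -0.9 ≤ -1.585786 < -0.5 is false → out
[4] lift (17,11): star map gives 12.443651; window check -0.9 ≤ 12.443651 < -0.5 is false → out
[5] lift (11,8): star map gives 7.686292; window check -0.9 ≤ 7.686292 < -0.5 is false → out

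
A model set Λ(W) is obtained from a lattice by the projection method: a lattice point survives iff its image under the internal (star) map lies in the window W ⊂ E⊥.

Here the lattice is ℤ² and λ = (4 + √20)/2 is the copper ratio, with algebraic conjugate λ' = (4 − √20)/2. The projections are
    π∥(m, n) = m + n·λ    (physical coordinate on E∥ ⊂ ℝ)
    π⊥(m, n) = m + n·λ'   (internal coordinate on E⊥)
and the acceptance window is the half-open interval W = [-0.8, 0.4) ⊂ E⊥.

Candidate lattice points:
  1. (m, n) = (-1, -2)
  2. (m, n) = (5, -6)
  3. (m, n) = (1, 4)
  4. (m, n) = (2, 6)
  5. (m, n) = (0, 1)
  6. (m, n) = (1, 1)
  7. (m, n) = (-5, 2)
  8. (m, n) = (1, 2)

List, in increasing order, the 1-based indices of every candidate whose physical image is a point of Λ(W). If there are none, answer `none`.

1, 3, 5

λ' = (4−√20)/2 ≈ -0.236068.
candidate 1: (m,n)=(-1,-2) → π∥ = -1-2·λ ≈ -9.472136, π⊥ = -1-2·λ' ≈ -0.527864 ∈ [-0.8, 0.4) ⇒ IN Λ
candidate 2: (m,n)=(5,-6) → π∥ = 5-6·λ ≈ -20.416408, π⊥ = 5-6·λ' ≈ 6.416408 ∉ [-0.8, 0.4) ⇒ out
candidate 3: (m,n)=(1,4) → π∥ = 1+4·λ ≈ 17.944272, π⊥ = 1+4·λ' ≈ 0.055728 ∈ [-0.8, 0.4) ⇒ IN Λ
candidate 4: (m,n)=(2,6) → π∥ = 2+6·λ ≈ 27.416408, π⊥ = 2+6·λ' ≈ 0.583592 ∉ [-0.8, 0.4) ⇒ out
candidate 5: (m,n)=(0,1) → π∥ = 0+1·λ ≈ 4.236068, π⊥ = 0+1·λ' ≈ -0.236068 ∈ [-0.8, 0.4) ⇒ IN Λ
candidate 6: (m,n)=(1,1) → π∥ = 1+1·λ ≈ 5.236068, π⊥ = 1+1·λ' ≈ 0.763932 ∉ [-0.8, 0.4) ⇒ out
candidate 7: (m,n)=(-5,2) → π∥ = -5+2·λ ≈ 3.472136, π⊥ = -5+2·λ' ≈ -5.472136 ∉ [-0.8, 0.4) ⇒ out
candidate 8: (m,n)=(1,2) → π∥ = 1+2·λ ≈ 9.472136, π⊥ = 1+2·λ' ≈ 0.527864 ∉ [-0.8, 0.4) ⇒ out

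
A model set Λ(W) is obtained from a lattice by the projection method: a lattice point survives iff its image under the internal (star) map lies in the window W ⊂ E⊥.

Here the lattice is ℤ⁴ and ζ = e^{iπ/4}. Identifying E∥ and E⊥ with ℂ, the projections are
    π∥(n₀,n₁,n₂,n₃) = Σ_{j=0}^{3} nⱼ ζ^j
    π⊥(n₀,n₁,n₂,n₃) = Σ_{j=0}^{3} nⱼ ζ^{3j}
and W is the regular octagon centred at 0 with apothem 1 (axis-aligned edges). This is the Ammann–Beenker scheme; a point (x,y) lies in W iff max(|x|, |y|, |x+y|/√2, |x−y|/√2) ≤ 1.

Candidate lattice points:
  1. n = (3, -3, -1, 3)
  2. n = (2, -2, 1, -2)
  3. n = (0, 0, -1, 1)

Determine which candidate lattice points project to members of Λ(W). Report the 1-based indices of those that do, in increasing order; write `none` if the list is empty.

Internal map: ζ^{3j} for j=0..3 gives (1,0), (−√2/2,√2/2), (0,−1), (√2/2,√2/2).
candidate 1: n = (3, -3, -1, 3) → π⊥ ≈ (+7.24264, +1.00000); max(|x|,|y|,|x±y|/√2) = 7.24264 > 1 ⇒ ∉ W
candidate 2: n = (2, -2, 1, -2) → π⊥ ≈ (+2.00000, -3.82843); max(|x|,|y|,|x±y|/√2) = 4.12132 > 1 ⇒ ∉ W
candidate 3: n = (0, 0, -1, 1) → π⊥ ≈ (+0.70711, +1.70711); max(|x|,|y|,|x±y|/√2) = 1.70711 > 1 ⇒ ∉ W

none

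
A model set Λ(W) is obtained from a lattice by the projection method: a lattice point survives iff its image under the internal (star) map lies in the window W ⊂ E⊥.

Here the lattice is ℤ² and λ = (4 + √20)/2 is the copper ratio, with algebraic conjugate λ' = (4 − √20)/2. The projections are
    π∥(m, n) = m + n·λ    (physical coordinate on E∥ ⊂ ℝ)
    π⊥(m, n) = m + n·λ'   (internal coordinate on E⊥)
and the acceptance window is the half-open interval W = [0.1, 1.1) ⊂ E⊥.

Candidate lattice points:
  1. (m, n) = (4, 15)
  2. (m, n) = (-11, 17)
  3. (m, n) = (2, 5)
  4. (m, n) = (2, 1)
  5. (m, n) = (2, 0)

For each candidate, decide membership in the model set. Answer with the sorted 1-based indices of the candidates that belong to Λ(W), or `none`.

1, 3

Numerically λ ≈ 4.23607 and λ' = −1/λ ≈ -0.23607.
#1 (4,15): internal coord 4 + (15)·λ' = +0.45898; +0.45898 ∈ [0.1, 1.1) → IN Λ
#2 (-11,17): internal coord -11 + (17)·λ' = -15.01316; -15.01316 ∉ [0.1, 1.1) → out
#3 (2,5): internal coord 2 + (5)·λ' = +0.81966; +0.81966 ∈ [0.1, 1.1) → IN Λ
#4 (2,1): internal coord 2 + (1)·λ' = +1.76393; +1.76393 ∉ [0.1, 1.1) → out
#5 (2,0): internal coord 2 + (0)·λ' = +2.00000; +2.00000 ∉ [0.1, 1.1) → out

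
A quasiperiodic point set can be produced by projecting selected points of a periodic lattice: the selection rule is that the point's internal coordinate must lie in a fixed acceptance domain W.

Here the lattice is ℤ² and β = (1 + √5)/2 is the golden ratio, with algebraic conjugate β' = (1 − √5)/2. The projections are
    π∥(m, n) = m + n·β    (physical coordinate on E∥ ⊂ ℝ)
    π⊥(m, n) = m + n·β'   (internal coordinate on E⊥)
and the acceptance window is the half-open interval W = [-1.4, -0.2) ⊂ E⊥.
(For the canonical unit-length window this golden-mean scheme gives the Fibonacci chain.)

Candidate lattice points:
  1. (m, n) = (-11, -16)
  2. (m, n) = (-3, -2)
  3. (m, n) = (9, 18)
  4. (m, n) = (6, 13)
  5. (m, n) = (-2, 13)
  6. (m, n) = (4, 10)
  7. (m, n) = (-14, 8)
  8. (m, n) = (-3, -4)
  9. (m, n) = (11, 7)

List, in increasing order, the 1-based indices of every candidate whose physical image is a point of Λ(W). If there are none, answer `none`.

1, 8

Compute β' = (1−√5)/2 = -0.6180, so π⊥(m,n) = m -0.6180·n.
candidate 1: (m,n)=(-11,-16) → π∥ = -11-16·β ≈ -36.8885, π⊥ = -11-16·β' ≈ -1.1115 ∈ [-1.4, -0.2) ⇒ IN Λ
candidate 2: (m,n)=(-3,-2) → π∥ = -3-2·β ≈ -6.2361, π⊥ = -3-2·β' ≈ -1.7639 ∉ [-1.4, -0.2) ⇒ out
candidate 3: (m,n)=(9,18) → π∥ = 9+18·β ≈ 38.1246, π⊥ = 9+18·β' ≈ -2.1246 ∉ [-1.4, -0.2) ⇒ out
candidate 4: (m,n)=(6,13) → π∥ = 6+13·β ≈ 27.0344, π⊥ = 6+13·β' ≈ -2.0344 ∉ [-1.4, -0.2) ⇒ out
candidate 5: (m,n)=(-2,13) → π∥ = -2+13·β ≈ 19.0344, π⊥ = -2+13·β' ≈ -10.0344 ∉ [-1.4, -0.2) ⇒ out
candidate 6: (m,n)=(4,10) → π∥ = 4+10·β ≈ 20.1803, π⊥ = 4+10·β' ≈ -2.1803 ∉ [-1.4, -0.2) ⇒ out
candidate 7: (m,n)=(-14,8) → π∥ = -14+8·β ≈ -1.0557, π⊥ = -14+8·β' ≈ -18.9443 ∉ [-1.4, -0.2) ⇒ out
candidate 8: (m,n)=(-3,-4) → π∥ = -3-4·β ≈ -9.4721, π⊥ = -3-4·β' ≈ -0.5279 ∈ [-1.4, -0.2) ⇒ IN Λ
candidate 9: (m,n)=(11,7) → π∥ = 11+7·β ≈ 22.3262, π⊥ = 11+7·β' ≈ 6.6738 ∉ [-1.4, -0.2) ⇒ out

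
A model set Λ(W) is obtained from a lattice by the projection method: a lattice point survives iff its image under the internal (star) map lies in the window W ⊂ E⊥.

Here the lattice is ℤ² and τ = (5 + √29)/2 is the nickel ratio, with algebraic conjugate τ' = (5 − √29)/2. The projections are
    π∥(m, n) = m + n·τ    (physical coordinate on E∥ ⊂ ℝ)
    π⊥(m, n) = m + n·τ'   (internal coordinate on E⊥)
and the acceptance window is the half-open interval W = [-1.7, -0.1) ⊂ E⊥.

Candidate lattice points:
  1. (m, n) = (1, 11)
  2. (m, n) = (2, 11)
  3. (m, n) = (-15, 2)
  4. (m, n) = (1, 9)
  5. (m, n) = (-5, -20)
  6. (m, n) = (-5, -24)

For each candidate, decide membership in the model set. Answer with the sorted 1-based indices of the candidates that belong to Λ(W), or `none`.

Compute τ' = (5−√29)/2 = -0.19258, so π⊥(m,n) = m -0.19258·n.
candidate 1: (m,n)=(1,11) → π∥ = 1+11·τ ≈ 58.11841, π⊥ = 1+11·τ' ≈ -1.11841 ∈ [-1.7, -0.1) ⇒ IN Λ
candidate 2: (m,n)=(2,11) → π∥ = 2+11·τ ≈ 59.11841, π⊥ = 2+11·τ' ≈ -0.11841 ∈ [-1.7, -0.1) ⇒ IN Λ
candidate 3: (m,n)=(-15,2) → π∥ = -15+2·τ ≈ -4.61484, π⊥ = -15+2·τ' ≈ -15.38516 ∉ [-1.7, -0.1) ⇒ out
candidate 4: (m,n)=(1,9) → π∥ = 1+9·τ ≈ 47.73324, π⊥ = 1+9·τ' ≈ -0.73324 ∈ [-1.7, -0.1) ⇒ IN Λ
candidate 5: (m,n)=(-5,-20) → π∥ = -5-20·τ ≈ -108.85165, π⊥ = -5-20·τ' ≈ -1.14835 ∈ [-1.7, -0.1) ⇒ IN Λ
candidate 6: (m,n)=(-5,-24) → π∥ = -5-24·τ ≈ -129.62198, π⊥ = -5-24·τ' ≈ -0.37802 ∈ [-1.7, -0.1) ⇒ IN Λ

1, 2, 4, 5, 6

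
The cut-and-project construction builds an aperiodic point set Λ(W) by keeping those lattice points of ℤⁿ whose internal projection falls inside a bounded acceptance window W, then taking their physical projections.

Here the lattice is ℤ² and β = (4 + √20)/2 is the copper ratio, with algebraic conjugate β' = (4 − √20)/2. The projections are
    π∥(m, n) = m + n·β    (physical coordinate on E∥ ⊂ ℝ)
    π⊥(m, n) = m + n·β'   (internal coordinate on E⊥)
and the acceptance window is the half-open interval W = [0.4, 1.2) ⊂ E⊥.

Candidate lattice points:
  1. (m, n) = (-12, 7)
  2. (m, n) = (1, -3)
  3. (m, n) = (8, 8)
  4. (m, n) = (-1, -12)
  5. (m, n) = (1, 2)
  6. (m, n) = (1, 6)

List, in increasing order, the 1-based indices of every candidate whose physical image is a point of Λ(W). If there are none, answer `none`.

5

β' = (4−√20)/2 ≈ -0.23607.
#1 (-12,7): internal coord -12 + (7)·β' = -13.65248; -13.65248 ∉ [0.4, 1.2) → out
#2 (1,-3): internal coord 1 + (-3)·β' = +1.70820; +1.70820 ∉ [0.4, 1.2) → out
#3 (8,8): internal coord 8 + (8)·β' = +6.11146; +6.11146 ∉ [0.4, 1.2) → out
#4 (-1,-12): internal coord -1 + (-12)·β' = +1.83282; +1.83282 ∉ [0.4, 1.2) → out
#5 (1,2): internal coord 1 + (2)·β' = +0.52786; +0.52786 ∈ [0.4, 1.2) → IN Λ
#6 (1,6): internal coord 1 + (6)·β' = -0.41641; -0.41641 ∉ [0.4, 1.2) → out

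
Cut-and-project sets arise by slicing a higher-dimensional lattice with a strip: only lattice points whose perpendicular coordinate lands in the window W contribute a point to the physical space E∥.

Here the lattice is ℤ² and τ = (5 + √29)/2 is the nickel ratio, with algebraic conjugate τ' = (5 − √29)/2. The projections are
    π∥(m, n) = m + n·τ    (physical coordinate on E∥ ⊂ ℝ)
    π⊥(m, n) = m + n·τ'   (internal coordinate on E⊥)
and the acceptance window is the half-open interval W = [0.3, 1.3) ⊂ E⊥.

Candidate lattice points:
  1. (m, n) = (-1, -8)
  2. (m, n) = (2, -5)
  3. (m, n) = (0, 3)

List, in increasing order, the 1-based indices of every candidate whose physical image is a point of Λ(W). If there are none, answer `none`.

Compute τ' = (5−√29)/2 = -0.19258, so π⊥(m,n) = m -0.19258·n.
candidate 1: (m,n)=(-1,-8) → π∥ = -1-8·τ ≈ -42.54066, π⊥ = -1-8·τ' ≈ 0.54066 ∈ [0.3, 1.3) ⇒ IN Λ
candidate 2: (m,n)=(2,-5) → π∥ = 2-5·τ ≈ -23.96291, π⊥ = 2-5·τ' ≈ 2.96291 ∉ [0.3, 1.3) ⇒ out
candidate 3: (m,n)=(0,3) → π∥ = 0+3·τ ≈ 15.57775, π⊥ = 0+3·τ' ≈ -0.57775 ∉ [0.3, 1.3) ⇒ out

1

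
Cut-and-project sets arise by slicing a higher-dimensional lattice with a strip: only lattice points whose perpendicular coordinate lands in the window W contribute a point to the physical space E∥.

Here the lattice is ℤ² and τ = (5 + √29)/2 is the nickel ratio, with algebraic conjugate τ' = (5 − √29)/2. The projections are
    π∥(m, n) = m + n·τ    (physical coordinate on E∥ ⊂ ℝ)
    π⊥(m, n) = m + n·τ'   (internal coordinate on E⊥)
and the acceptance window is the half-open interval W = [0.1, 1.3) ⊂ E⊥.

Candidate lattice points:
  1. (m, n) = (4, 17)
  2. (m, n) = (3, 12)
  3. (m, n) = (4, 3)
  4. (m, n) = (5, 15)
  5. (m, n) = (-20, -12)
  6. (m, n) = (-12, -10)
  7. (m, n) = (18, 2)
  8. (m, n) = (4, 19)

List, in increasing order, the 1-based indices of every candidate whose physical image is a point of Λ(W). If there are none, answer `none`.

1, 2, 8

Compute τ' = (5−√29)/2 = -0.19258, so π⊥(m,n) = m -0.19258·n.
[1] lift (4,17): star map gives 0.72610; window check 0.1 ≤ 0.72610 < 1.3 is true → IN Λ
[2] lift (3,12): star map gives 0.68901; window check 0.1 ≤ 0.68901 < 1.3 is true → IN Λ
[3] lift (4,3): star map gives 3.42225; window check 0.1 ≤ 3.42225 < 1.3 is false → out
[4] lift (5,15): star map gives 2.11126; window check 0.1 ≤ 2.11126 < 1.3 is false → out
[5] lift (-20,-12): star map gives -17.68901; window check 0.1 ≤ -17.68901 < 1.3 is false → out
[6] lift (-12,-10): star map gives -10.07418; window check 0.1 ≤ -10.07418 < 1.3 is false → out
[7] lift (18,2): star map gives 17.61484; window check 0.1 ≤ 17.61484 < 1.3 is false → out
[8] lift (4,19): star map gives 0.34093; window check 0.1 ≤ 0.34093 < 1.3 is true → IN Λ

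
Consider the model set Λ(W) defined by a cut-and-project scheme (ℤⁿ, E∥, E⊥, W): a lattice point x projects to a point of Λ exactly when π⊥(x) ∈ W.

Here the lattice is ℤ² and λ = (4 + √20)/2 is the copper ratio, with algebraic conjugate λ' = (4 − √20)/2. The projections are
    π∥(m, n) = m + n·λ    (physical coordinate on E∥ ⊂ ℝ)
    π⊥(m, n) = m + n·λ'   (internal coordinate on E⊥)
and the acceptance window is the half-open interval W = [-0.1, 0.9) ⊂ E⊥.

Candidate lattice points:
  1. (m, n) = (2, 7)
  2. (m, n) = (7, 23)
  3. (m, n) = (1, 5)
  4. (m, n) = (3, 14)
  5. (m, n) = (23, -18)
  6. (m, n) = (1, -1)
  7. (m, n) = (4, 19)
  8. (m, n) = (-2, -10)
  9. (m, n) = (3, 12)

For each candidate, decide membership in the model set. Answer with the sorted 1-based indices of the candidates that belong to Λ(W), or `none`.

1, 8, 9

λ' = (4−√20)/2 ≈ -0.236068.
[1] lift (2,7): star map gives 0.347524; window check -0.1 ≤ 0.347524 < 0.9 is true → IN Λ
[2] lift (7,23): star map gives 1.570437; window check -0.1 ≤ 1.570437 < 0.9 is false → out
[3] lift (1,5): star map gives -0.180340; window check -0.1 ≤ -0.180340 < 0.9 is false → out
[4] lift (3,14): star map gives -0.304952; window check -0.1 ≤ -0.304952 < 0.9 is false → out
[5] lift (23,-18): star map gives 27.249224; window check -0.1 ≤ 27.249224 < 0.9 is false → out
[6] lift (1,-1): star map gives 1.236068; window check -0.1 ≤ 1.236068 < 0.9 is false → out
[7] lift (4,19): star map gives -0.485292; window check -0.1 ≤ -0.485292 < 0.9 is false → out
[8] lift (-2,-10): star map gives 0.360680; window check -0.1 ≤ 0.360680 < 0.9 is true → IN Λ
[9] lift (3,12): star map gives 0.167184; window check -0.1 ≤ 0.167184 < 0.9 is true → IN Λ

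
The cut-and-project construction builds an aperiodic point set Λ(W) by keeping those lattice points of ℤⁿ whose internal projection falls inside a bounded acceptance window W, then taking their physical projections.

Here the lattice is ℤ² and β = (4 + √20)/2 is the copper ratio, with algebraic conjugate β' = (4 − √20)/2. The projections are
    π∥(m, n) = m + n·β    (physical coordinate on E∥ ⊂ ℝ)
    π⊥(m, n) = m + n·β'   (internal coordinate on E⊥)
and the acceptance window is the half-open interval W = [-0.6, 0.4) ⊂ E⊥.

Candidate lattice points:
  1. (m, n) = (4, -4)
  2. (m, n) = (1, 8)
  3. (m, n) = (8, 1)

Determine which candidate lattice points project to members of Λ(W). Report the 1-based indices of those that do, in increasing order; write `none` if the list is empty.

none

β' = (4−√20)/2 ≈ -0.236068.
candidate 1: (m,n)=(4,-4) → π∥ = 4-4·β ≈ -12.944272, π⊥ = 4-4·β' ≈ 4.944272 ∉ [-0.6, 0.4) ⇒ out
candidate 2: (m,n)=(1,8) → π∥ = 1+8·β ≈ 34.888544, π⊥ = 1+8·β' ≈ -0.888544 ∉ [-0.6, 0.4) ⇒ out
candidate 3: (m,n)=(8,1) → π∥ = 8+1·β ≈ 12.236068, π⊥ = 8+1·β' ≈ 7.763932 ∉ [-0.6, 0.4) ⇒ out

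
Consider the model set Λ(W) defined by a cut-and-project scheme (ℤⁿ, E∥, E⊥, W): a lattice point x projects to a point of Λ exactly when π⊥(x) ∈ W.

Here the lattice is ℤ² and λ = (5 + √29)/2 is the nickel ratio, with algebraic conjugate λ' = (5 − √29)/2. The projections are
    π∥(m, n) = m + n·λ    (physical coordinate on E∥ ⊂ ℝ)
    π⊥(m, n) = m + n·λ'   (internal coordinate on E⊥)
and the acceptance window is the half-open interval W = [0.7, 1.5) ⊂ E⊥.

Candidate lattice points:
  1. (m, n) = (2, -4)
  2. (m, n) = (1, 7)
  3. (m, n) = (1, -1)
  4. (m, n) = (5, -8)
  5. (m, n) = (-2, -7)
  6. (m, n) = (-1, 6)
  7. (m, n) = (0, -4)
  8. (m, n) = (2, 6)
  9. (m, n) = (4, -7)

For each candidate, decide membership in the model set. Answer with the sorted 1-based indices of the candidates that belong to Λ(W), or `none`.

3, 7, 8

λ' = (5−√29)/2 ≈ -0.19258.
[1] lift (2,-4): star map gives 2.77033; window check 0.7 ≤ 2.77033 < 1.5 is false → out
[2] lift (1,7): star map gives -0.34808; window check 0.7 ≤ -0.34808 < 1.5 is false → out
[3] lift (1,-1): star map gives 1.19258; window check 0.7 ≤ 1.19258 < 1.5 is true → IN Λ
[4] lift (5,-8): star map gives 6.54066; window check 0.7 ≤ 6.54066 < 1.5 is false → out
[5] lift (-2,-7): star map gives -0.65192; window check 0.7 ≤ -0.65192 < 1.5 is false → out
[6] lift (-1,6): star map gives -2.15549; window check 0.7 ≤ -2.15549 < 1.5 is false → out
[7] lift (0,-4): star map gives 0.77033; window check 0.7 ≤ 0.77033 < 1.5 is true → IN Λ
[8] lift (2,6): star map gives 0.84451; window check 0.7 ≤ 0.84451 < 1.5 is true → IN Λ
[9] lift (4,-7): star map gives 5.34808; window check 0.7 ≤ 5.34808 < 1.5 is false → out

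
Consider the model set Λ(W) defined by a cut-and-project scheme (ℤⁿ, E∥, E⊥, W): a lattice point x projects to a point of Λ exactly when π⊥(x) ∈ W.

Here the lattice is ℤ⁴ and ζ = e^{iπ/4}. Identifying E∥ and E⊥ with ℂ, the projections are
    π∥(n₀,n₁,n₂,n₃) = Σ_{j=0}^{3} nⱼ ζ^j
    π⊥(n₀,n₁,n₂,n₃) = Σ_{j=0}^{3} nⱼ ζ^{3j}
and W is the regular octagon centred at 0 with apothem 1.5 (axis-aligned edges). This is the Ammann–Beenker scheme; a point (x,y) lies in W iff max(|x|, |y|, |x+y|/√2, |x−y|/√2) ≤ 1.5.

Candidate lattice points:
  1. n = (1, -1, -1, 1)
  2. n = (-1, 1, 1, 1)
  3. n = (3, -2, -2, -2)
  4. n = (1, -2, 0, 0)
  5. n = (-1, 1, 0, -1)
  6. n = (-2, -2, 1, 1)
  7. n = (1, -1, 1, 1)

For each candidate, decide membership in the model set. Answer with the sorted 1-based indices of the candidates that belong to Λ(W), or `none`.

Internal map: ζ^{3j} for j=0..3 gives (1,0), (−√2/2,√2/2), (0,−1), (√2/2,√2/2).
#1 (1, -1, -1, 1): internal (2.4142, 1.0000); octagon support 2.4142 vs apothem 1.5 → ∉ W
#2 (-1, 1, 1, 1): internal (-1.0000, 0.4142); octagon support 1.0000 vs apothem 1.5 → ∈ W
#3 (3, -2, -2, -2): internal (3.0000, -0.8284); octagon support 3.0000 vs apothem 1.5 → ∉ W
#4 (1, -2, 0, 0): internal (2.4142, -1.4142); octagon support 2.7071 vs apothem 1.5 → ∉ W
#5 (-1, 1, 0, -1): internal (-2.4142, 0.0000); octagon support 2.4142 vs apothem 1.5 → ∉ W
#6 (-2, -2, 1, 1): internal (0.1213, -1.7071); octagon support 1.7071 vs apothem 1.5 → ∉ W
#7 (1, -1, 1, 1): internal (2.4142, -1.0000); octagon support 2.4142 vs apothem 1.5 → ∉ W

2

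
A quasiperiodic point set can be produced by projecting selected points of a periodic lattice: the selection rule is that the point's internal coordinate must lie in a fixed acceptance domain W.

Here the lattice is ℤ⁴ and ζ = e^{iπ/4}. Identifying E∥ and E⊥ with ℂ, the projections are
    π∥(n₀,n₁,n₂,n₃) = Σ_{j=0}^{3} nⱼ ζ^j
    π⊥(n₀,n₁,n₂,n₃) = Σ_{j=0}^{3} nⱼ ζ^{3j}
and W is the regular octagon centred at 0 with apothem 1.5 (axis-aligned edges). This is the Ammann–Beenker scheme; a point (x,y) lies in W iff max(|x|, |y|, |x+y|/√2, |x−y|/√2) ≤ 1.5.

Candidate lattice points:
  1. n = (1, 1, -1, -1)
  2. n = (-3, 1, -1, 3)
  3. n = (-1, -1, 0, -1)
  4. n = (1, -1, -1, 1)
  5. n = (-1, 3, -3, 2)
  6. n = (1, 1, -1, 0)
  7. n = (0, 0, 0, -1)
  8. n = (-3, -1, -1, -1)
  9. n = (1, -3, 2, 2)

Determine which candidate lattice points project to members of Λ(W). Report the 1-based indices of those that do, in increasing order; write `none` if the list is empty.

1, 7

With ζ = e^{iπ/4} the internal vectors are ζ^0,ζ^3,ζ^6,ζ^9.
candidate 1: n = (1, 1, -1, -1) → π⊥ ≈ (-0.4142, +1.0000); max(|x|,|y|,|x±y|/√2) = 1.0000 ≤ 1.5 ⇒ ∈ W
candidate 2: n = (-3, 1, -1, 3) → π⊥ ≈ (-1.5858, +3.8284); max(|x|,|y|,|x±y|/√2) = 3.8284 > 1.5 ⇒ ∉ W
candidate 3: n = (-1, -1, 0, -1) → π⊥ ≈ (-1.0000, -1.4142); max(|x|,|y|,|x±y|/√2) = 1.7071 > 1.5 ⇒ ∉ W
candidate 4: n = (1, -1, -1, 1) → π⊥ ≈ (+2.4142, +1.0000); max(|x|,|y|,|x±y|/√2) = 2.4142 > 1.5 ⇒ ∉ W
candidate 5: n = (-1, 3, -3, 2) → π⊥ ≈ (-1.7071, +6.5355); max(|x|,|y|,|x±y|/√2) = 6.5355 > 1.5 ⇒ ∉ W
candidate 6: n = (1, 1, -1, 0) → π⊥ ≈ (+0.2929, +1.7071); max(|x|,|y|,|x±y|/√2) = 1.7071 > 1.5 ⇒ ∉ W
candidate 7: n = (0, 0, 0, -1) → π⊥ ≈ (-0.7071, -0.7071); max(|x|,|y|,|x±y|/√2) = 1.0000 ≤ 1.5 ⇒ ∈ W
candidate 8: n = (-3, -1, -1, -1) → π⊥ ≈ (-3.0000, -0.4142); max(|x|,|y|,|x±y|/√2) = 3.0000 > 1.5 ⇒ ∉ W
candidate 9: n = (1, -3, 2, 2) → π⊥ ≈ (+4.5355, -2.7071); max(|x|,|y|,|x±y|/√2) = 5.1213 > 1.5 ⇒ ∉ W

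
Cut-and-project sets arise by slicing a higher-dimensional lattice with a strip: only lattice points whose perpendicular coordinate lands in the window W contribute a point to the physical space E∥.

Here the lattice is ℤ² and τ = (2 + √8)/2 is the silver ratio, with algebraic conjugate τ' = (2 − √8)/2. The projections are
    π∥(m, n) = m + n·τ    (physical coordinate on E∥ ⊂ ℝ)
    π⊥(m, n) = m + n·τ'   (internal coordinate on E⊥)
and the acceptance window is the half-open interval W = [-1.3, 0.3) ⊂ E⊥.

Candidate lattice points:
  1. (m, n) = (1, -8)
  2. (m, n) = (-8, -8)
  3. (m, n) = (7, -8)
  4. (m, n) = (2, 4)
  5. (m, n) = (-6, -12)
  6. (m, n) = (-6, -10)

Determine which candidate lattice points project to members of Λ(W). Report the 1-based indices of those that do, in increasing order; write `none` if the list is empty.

τ' = (2−√8)/2 ≈ -0.414214.
#1 (1,-8): internal coord 1 + (-8)·τ' = +4.313708; +4.313708 ∉ [-1.3, 0.3) → out
#2 (-8,-8): internal coord -8 + (-8)·τ' = -4.686292; -4.686292 ∉ [-1.3, 0.3) → out
#3 (7,-8): internal coord 7 + (-8)·τ' = +10.313708; +10.313708 ∉ [-1.3, 0.3) → out
#4 (2,4): internal coord 2 + (4)·τ' = +0.343146; +0.343146 ∉ [-1.3, 0.3) → out
#5 (-6,-12): internal coord -6 + (-12)·τ' = -1.029437; -1.029437 ∈ [-1.3, 0.3) → IN Λ
#6 (-6,-10): internal coord -6 + (-10)·τ' = -1.857864; -1.857864 ∉ [-1.3, 0.3) → out

5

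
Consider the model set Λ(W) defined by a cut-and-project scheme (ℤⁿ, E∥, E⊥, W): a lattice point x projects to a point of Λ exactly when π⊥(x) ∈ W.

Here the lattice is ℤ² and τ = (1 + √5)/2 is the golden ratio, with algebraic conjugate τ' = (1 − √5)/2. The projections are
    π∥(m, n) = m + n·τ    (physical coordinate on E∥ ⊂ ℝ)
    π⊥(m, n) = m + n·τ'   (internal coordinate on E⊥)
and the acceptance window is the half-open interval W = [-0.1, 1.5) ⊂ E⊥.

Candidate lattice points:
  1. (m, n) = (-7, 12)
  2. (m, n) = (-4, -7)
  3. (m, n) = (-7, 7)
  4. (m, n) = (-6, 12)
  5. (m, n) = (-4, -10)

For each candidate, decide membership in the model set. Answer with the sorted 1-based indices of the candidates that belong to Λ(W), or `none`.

Compute τ' = (1−√5)/2 = -0.6180, so π⊥(m,n) = m -0.6180·n.
candidate 1: (m,n)=(-7,12) → π∥ = -7+12·τ ≈ 12.4164, π⊥ = -7+12·τ' ≈ -14.4164 ∉ [-0.1, 1.5) ⇒ out
candidate 2: (m,n)=(-4,-7) → π∥ = -4-7·τ ≈ -15.3262, π⊥ = -4-7·τ' ≈ 0.3262 ∈ [-0.1, 1.5) ⇒ IN Λ
candidate 3: (m,n)=(-7,7) → π∥ = -7+7·τ ≈ 4.3262, π⊥ = -7+7·τ' ≈ -11.3262 ∉ [-0.1, 1.5) ⇒ out
candidate 4: (m,n)=(-6,12) → π∥ = -6+12·τ ≈ 13.4164, π⊥ = -6+12·τ' ≈ -13.4164 ∉ [-0.1, 1.5) ⇒ out
candidate 5: (m,n)=(-4,-10) → π∥ = -4-10·τ ≈ -20.1803, π⊥ = -4-10·τ' ≈ 2.1803 ∉ [-0.1, 1.5) ⇒ out

2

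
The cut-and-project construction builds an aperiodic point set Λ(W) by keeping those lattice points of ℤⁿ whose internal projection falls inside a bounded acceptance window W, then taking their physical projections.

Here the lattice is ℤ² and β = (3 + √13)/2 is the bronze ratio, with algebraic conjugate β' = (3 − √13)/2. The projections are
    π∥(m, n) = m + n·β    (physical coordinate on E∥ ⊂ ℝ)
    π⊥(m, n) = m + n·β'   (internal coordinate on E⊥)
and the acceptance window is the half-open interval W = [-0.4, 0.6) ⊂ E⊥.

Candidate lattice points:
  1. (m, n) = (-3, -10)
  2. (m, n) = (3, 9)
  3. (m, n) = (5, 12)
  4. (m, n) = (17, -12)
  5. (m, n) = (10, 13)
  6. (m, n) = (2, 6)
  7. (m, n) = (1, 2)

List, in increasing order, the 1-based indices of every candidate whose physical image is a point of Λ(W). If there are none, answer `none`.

β' = (3−√13)/2 ≈ -0.302776.
[1] lift (-3,-10): star map gives 0.027756; window check -0.4 ≤ 0.027756 < 0.6 is true → IN Λ
[2] lift (3,9): star map gives 0.275019; window check -0.4 ≤ 0.275019 < 0.6 is true → IN Λ
[3] lift (5,12): star map gives 1.366692; window check -0.4 ≤ 1.366692 < 0.6 is false → out
[4] lift (17,-12): star map gives 20.633308; window check -0.4 ≤ 20.633308 < 0.6 is false → out
[5] lift (10,13): star map gives 6.063917; window check -0.4 ≤ 6.063917 < 0.6 is false → out
[6] lift (2,6): star map gives 0.183346; window check -0.4 ≤ 0.183346 < 0.6 is true → IN Λ
[7] lift (1,2): star map gives 0.394449; window check -0.4 ≤ 0.394449 < 0.6 is true → IN Λ

1, 2, 6, 7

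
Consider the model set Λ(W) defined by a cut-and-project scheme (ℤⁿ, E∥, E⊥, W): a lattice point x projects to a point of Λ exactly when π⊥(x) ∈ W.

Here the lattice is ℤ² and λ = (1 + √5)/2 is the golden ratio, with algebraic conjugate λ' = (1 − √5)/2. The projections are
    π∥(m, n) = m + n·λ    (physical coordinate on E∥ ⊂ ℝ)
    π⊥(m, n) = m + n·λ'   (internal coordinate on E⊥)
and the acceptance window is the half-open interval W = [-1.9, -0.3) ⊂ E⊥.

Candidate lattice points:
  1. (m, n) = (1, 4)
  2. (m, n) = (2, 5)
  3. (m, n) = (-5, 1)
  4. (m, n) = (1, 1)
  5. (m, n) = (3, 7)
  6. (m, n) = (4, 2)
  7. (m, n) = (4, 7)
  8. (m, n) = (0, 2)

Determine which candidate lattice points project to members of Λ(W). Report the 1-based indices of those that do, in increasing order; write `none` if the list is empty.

Compute λ' = (1−√5)/2 = -0.61803, so π⊥(m,n) = m -0.61803·n.
#1 (1,4): internal coord 1 + (4)·λ' = -1.47214; -1.47214 ∈ [-1.9, -0.3) → IN Λ
#2 (2,5): internal coord 2 + (5)·λ' = -1.09017; -1.09017 ∈ [-1.9, -0.3) → IN Λ
#3 (-5,1): internal coord -5 + (1)·λ' = -5.61803; -5.61803 ∉ [-1.9, -0.3) → out
#4 (1,1): internal coord 1 + (1)·λ' = +0.38197; +0.38197 ∉ [-1.9, -0.3) → out
#5 (3,7): internal coord 3 + (7)·λ' = -1.32624; -1.32624 ∈ [-1.9, -0.3) → IN Λ
#6 (4,2): internal coord 4 + (2)·λ' = +2.76393; +2.76393 ∉ [-1.9, -0.3) → out
#7 (4,7): internal coord 4 + (7)·λ' = -0.32624; -0.32624 ∈ [-1.9, -0.3) → IN Λ
#8 (0,2): internal coord 0 + (2)·λ' = -1.23607; -1.23607 ∈ [-1.9, -0.3) → IN Λ

1, 2, 5, 7, 8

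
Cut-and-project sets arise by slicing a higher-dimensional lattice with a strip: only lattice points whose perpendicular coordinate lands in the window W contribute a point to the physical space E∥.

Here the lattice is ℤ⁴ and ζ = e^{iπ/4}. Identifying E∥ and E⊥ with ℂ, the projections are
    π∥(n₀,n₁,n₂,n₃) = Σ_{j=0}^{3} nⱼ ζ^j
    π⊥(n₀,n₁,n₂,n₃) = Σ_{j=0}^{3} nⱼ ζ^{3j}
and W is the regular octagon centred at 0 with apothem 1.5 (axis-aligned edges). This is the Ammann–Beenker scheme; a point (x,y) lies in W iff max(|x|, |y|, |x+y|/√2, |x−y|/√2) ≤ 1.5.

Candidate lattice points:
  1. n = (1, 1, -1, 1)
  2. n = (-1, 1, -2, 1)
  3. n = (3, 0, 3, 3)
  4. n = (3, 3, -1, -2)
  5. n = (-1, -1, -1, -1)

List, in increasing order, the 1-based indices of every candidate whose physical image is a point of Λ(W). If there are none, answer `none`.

Internal map: ζ^{3j} for j=0..3 gives (1,0), (−√2/2,√2/2), (0,−1), (√2/2,√2/2).
#1 (1, 1, -1, 1): internal (1.0000, 2.4142); octagon support 2.4142 vs apothem 1.5 → ∉ W
#2 (-1, 1, -2, 1): internal (-1.0000, 3.4142); octagon support 3.4142 vs apothem 1.5 → ∉ W
#3 (3, 0, 3, 3): internal (5.1213, -0.8787); octagon support 5.1213 vs apothem 1.5 → ∉ W
#4 (3, 3, -1, -2): internal (-0.5355, 1.7071); octagon support 1.7071 vs apothem 1.5 → ∉ W
#5 (-1, -1, -1, -1): internal (-1.0000, -0.4142); octagon support 1.0000 vs apothem 1.5 → ∈ W

5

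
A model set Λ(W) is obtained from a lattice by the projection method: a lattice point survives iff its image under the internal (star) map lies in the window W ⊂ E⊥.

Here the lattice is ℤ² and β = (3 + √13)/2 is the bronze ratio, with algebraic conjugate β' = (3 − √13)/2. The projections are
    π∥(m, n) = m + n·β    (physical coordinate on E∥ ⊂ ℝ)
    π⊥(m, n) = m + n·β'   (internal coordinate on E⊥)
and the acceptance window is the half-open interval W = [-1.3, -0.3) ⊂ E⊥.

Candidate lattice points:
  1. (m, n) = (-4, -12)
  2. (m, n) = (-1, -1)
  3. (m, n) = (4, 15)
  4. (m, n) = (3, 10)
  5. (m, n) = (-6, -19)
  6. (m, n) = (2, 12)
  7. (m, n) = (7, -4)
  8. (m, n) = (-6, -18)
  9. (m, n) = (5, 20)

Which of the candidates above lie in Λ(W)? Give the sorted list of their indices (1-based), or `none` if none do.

1, 2, 3, 8, 9

Compute β' = (3−√13)/2 = -0.3028, so π⊥(m,n) = m -0.3028·n.
[1] lift (-4,-12): star map gives -0.3667; window check -1.3 ≤ -0.3667 < -0.3 is true → IN Λ
[2] lift (-1,-1): star map gives -0.6972; window check -1.3 ≤ -0.6972 < -0.3 is true → IN Λ
[3] lift (4,15): star map gives -0.5416; window check -1.3 ≤ -0.5416 < -0.3 is true → IN Λ
[4] lift (3,10): star map gives -0.0278; window check -1.3 ≤ -0.0278 < -0.3 is false → out
[5] lift (-6,-19): star map gives -0.2473; window check -1.3 ≤ -0.2473 < -0.3 is false → out
[6] lift (2,12): star map gives -1.6333; window check -1.3 ≤ -1.6333 < -0.3 is false → out
[7] lift (7,-4): star map gives 8.2111; window check -1.3 ≤ 8.2111 < -0.3 is false → out
[8] lift (-6,-18): star map gives -0.5500; window check -1.3 ≤ -0.5500 < -0.3 is true → IN Λ
[9] lift (5,20): star map gives -1.0555; window check -1.3 ≤ -1.0555 < -0.3 is true → IN Λ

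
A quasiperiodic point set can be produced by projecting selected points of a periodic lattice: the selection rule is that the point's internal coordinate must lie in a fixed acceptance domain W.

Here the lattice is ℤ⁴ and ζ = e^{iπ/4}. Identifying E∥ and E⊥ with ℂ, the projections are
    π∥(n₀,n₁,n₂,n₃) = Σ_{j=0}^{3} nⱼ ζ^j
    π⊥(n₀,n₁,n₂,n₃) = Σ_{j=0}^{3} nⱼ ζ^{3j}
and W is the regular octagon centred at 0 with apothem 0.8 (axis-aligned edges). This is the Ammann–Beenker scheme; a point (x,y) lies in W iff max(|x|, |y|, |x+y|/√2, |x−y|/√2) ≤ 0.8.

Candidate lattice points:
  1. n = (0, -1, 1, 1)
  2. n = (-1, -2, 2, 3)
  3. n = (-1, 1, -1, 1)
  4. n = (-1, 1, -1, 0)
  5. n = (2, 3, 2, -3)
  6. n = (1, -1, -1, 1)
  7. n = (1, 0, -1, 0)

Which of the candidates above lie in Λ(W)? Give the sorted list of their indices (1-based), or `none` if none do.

Internal map: ζ^{3j} for j=0..3 gives (1,0), (−√2/2,√2/2), (0,−1), (√2/2,√2/2).
#1 (0, -1, 1, 1): internal (1.414214, -1.000000); octagon support 1.707107 vs apothem 0.8 → ∉ W
#2 (-1, -2, 2, 3): internal (2.535534, -1.292893); octagon support 2.707107 vs apothem 0.8 → ∉ W
#3 (-1, 1, -1, 1): internal (-1.000000, 2.414214); octagon support 2.414214 vs apothem 0.8 → ∉ W
#4 (-1, 1, -1, 0): internal (-1.707107, 1.707107); octagon support 2.414214 vs apothem 0.8 → ∉ W
#5 (2, 3, 2, -3): internal (-2.242641, -2.000000); octagon support 3.000000 vs apothem 0.8 → ∉ W
#6 (1, -1, -1, 1): internal (2.414214, 1.000000); octagon support 2.414214 vs apothem 0.8 → ∉ W
#7 (1, 0, -1, 0): internal (1.000000, 1.000000); octagon support 1.414214 vs apothem 0.8 → ∉ W

none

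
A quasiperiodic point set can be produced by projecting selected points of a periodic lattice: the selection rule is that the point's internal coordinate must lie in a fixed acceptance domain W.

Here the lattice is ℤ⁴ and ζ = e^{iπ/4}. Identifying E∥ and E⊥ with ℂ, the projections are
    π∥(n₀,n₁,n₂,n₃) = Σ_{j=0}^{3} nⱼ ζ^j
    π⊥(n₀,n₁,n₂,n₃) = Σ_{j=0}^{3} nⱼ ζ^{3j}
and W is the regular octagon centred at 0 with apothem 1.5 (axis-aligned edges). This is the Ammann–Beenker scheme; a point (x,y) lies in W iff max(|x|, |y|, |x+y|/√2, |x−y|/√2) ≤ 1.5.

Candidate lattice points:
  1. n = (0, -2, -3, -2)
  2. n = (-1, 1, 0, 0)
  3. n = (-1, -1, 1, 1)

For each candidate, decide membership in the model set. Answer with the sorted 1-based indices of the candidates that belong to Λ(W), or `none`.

π⊥(n) = n₀ + n₁ζ³ + n₂ζ⁶ + n₃ζ⁹ where ζ = e^{iπ/4}.
candidate 1: n = (0, -2, -3, -2) → π⊥ ≈ (+0.00000, +0.17157); max(|x|,|y|,|x±y|/√2) = 0.17157 ≤ 1.5 ⇒ ∈ W
candidate 2: n = (-1, 1, 0, 0) → π⊥ ≈ (-1.70711, +0.70711); max(|x|,|y|,|x±y|/√2) = 1.70711 > 1.5 ⇒ ∉ W
candidate 3: n = (-1, -1, 1, 1) → π⊥ ≈ (+0.41421, -1.00000); max(|x|,|y|,|x±y|/√2) = 1.00000 ≤ 1.5 ⇒ ∈ W

1, 3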